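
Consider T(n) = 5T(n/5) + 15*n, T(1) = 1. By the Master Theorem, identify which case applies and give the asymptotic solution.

a=5, b=5, f(n)=15*n.
log_5(5) = 1, so n^(log_b(a)) = n.
f(n) = Theta(n), so Case 2 applies.
T(n) = Theta(n log n).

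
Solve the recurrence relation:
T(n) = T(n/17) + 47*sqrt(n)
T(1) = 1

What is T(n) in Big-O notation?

Each level contributes sqrt(n/17^k). Geometric series with ratio 1/sqrt(17) < 1 sums to O(sqrt(n)).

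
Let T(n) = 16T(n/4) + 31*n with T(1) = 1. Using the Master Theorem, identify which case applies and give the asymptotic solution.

a=16, b=4, f(n)=31*n.
log_4(16) = 2 > 1.
Since f(n) = O(n^1) is polynomially smaller than n^2, Case 1 applies.
T(n) = Theta(n^2).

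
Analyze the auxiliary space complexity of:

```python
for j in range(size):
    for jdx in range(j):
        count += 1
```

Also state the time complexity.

Space complexity: O(1).
Only a constant amount of auxiliary storage is used; nothing grows with n.
Time complexity: O(n^2).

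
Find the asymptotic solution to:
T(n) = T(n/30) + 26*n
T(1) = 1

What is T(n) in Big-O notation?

Geometric series: 26*n*(1 + 1/30 + 1/30^2 + ...) = O(n). T(n) = O(n).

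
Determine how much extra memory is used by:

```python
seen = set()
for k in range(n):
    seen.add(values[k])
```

Space complexity: O(n).
Auxiliary storage grows linearly with the input size n in the worst case.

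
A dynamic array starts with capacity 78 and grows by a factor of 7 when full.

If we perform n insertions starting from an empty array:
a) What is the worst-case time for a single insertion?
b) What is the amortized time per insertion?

(a) Worst-case single insertion: O(n) -- when the array is full at capacity c, the resize copies all c elements, and c can be Theta(n).
(b) Resizes happen at sizes 78, 546, 3822, ... Total copy cost for n insertions: 78 + 546 + ... = O(n) (geometric series with ratio 1/7). Amortized cost per insertion: O(n)/n = O(1).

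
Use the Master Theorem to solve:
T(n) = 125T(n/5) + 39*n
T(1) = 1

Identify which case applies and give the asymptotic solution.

a=125, b=5, f(n)=39*n.
log_5(125) = 3 > 1.
Since f(n) = O(n^1) is polynomially smaller than n^3, Case 1 applies.
T(n) = Theta(n^3).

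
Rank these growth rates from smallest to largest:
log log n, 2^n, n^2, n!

Ordered by growth rate: log log n < n^2 < 2^n < n!.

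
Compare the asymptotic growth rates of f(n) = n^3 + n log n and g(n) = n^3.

f(n) = n^3 + n log n and g(n) = n^3 are Theta of each other: the lower-order n log n term is o(n^3); both are Theta(n^3).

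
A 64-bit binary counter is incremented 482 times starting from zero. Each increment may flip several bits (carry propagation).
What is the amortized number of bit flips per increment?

Bit i flips on every 2^i-th increment, so over 482 increments bit i flips floor(482/2^i) times. Summing over i: total flips < 2 * 482. Amortized: < 2 = O(1) per increment.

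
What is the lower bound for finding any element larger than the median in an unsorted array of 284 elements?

To find an element larger than the median of 284 elements, we must see Omega(n) elements. Without seeing enough elements, an adversary can make any unseen element the median.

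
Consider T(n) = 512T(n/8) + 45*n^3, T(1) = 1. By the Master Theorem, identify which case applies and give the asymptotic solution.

a=512, b=8, f(n)=45*n^3.
log_8(512) = 3, so n^(log_b(a)) = n^3.
f(n) = Theta(n^3), so Case 2 applies.
T(n) = Theta(n^3 log n).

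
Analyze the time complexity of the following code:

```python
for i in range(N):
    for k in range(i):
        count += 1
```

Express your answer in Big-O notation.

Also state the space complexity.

Time complexity: O(n^2).
Space complexity: O(1).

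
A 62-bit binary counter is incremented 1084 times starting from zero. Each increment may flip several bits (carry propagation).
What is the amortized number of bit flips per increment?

Bit i flips on every 2^i-th increment, so over 1084 increments bit i flips floor(1084/2^i) times. Summing over i: total flips < 2 * 1084. Amortized: < 2 = O(1) per increment.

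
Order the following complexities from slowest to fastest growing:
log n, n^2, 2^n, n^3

Ordered by growth rate: log n < n^2 < n^3 < 2^n.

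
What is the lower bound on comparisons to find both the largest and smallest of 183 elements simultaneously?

Pair elements first (floor(183/2) comparisons), then find max among winners and min among losers. Total: ceil(3*183/2) - 2 = 273 comparisons.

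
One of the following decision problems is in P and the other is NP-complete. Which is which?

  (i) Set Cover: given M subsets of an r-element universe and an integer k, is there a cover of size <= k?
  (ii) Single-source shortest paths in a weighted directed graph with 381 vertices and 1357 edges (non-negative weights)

(i) is NP-complete: one of Karp's 21 NP-complete problems (with k part of the input).
(ii) is P: Dijkstra's algorithm runs in O((V+E) log V).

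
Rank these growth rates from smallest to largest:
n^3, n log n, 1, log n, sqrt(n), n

Ordered by growth rate: 1 < log n < sqrt(n) < n < n log n < n^3.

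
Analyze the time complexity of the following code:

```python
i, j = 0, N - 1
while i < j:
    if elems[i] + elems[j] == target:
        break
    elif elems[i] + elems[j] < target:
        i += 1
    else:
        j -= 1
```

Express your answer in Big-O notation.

Time complexity: O(n).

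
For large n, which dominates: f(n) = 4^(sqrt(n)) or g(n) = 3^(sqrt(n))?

f(n) = 4^(sqrt(n)) grows faster: ratio is (4/3)^(sqrt(n)) -> infinity since 4/3 > 1.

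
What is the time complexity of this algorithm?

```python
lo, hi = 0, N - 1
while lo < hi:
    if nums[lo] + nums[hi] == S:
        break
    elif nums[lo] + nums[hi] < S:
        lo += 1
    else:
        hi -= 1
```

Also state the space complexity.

Time complexity: O(n).
Space complexity: O(1).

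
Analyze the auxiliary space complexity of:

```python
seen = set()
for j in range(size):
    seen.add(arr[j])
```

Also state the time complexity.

Space complexity: O(n).
Auxiliary storage grows linearly with the input size n in the worst case.
Time complexity: O(n).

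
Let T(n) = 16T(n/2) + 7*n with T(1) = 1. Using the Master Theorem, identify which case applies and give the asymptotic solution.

a=16, b=2, f(n)=7*n.
log_2(16) = 4 > 1.
Since f(n) = O(n^1) is polynomially smaller than n^4, Case 1 applies.
T(n) = Theta(n^4).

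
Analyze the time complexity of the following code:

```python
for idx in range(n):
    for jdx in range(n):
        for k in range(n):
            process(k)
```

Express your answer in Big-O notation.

Time complexity: O(n^3).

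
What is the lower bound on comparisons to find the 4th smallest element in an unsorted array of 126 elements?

Finding the 4th smallest of 126 elements requires Omega(n) comparisons. Every element must participate in at least one comparison; otherwise it could be the 4th smallest.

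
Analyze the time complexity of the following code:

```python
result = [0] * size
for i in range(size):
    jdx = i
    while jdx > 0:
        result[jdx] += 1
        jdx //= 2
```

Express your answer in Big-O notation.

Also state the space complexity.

Time complexity: O(n log n).
Space complexity: O(n).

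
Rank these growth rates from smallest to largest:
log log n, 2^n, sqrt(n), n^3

Ordered by growth rate: log log n < sqrt(n) < n^3 < 2^n.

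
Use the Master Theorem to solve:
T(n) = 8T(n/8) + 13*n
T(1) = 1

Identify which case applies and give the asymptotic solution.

a=8, b=8, f(n)=13*n.
log_8(8) = 1, so n^(log_b(a)) = n.
f(n) = Theta(n), so Case 2 applies.
T(n) = Theta(n log n).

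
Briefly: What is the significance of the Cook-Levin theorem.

The Cook-Levin theorem proves that SAT is NP-complete. It was the first problem shown to be NP-complete, establishing the foundation for proving other problems NP-complete via reductions from SAT.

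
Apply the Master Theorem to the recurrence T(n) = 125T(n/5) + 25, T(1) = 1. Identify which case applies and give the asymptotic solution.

a=125, b=5, f(n)=25.
log_5(125) = 3 > 0.
Since f(n) = O(n^0) is polynomially smaller than n^3, Case 1 applies.
T(n) = Theta(n^3).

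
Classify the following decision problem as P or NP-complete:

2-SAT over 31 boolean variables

This problem is in P: 2-SAT is solvable in linear time via implication-graph SCCs.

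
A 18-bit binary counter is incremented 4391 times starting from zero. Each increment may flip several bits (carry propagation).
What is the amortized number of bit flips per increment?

Bit i flips on every 2^i-th increment, so over 4391 increments bit i flips floor(4391/2^i) times. Summing over i: total flips < 2 * 4391. Amortized: < 2 = O(1) per increment.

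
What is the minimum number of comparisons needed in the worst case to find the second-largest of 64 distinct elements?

Lower bound: finding the max needs 64-1 comparisons. By the adversary weight-doubling argument, the max must personally win >= ceil(log_2(64)) = 6 comparisons; the 2nd-largest is among those 6 losers, needing 6-1 more comparisons. Total >= 64-1 + 6-1 = 68. A balanced knockout tournament achieves this.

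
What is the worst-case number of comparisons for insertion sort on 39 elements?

Insertion sort on reverse-sorted input: 1 + 2 + ... + (39-1) = 741 comparisons.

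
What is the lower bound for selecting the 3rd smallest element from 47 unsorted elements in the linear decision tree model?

Selecting the 3rd smallest of 47 elements requires Omega(n) comparisons. Every element must be compared at least once. The BFPRT algorithm achieves O(n), making this tight.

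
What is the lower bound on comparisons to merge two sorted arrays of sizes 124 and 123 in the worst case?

Adversary: with |124 - 123| <= 1 the inputs can be fully interleaved so that every adjacent pair in the merged output comes from different arrays. Then each of the 246 adjacent pairs must be directly compared, or the algorithm cannot determine their relative order. Standard merge meets this bound.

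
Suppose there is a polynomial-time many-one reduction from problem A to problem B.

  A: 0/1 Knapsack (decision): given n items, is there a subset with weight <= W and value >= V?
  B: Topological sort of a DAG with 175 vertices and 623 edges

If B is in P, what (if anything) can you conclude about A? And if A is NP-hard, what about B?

A poly-time reduction A <=_p B means any A-instance can be transformed to a B-instance in poly time.
If B is in P: compose the reduction with B's poly-time algorithm to solve A in poly time, so A is in P.
If A is NP-hard: every NP problem reduces to A, which reduces to B; composing reductions, every NP problem reduces to B, so B is NP-hard.
(Here in fact A is NP-complete and B is in P, so no such reduction is known -- its existence would imply P = NP; the analysis concerns only what the assumed reduction would or would not let you conclude.)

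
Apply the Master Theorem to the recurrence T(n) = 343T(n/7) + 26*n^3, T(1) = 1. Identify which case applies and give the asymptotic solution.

a=343, b=7, f(n)=26*n^3.
log_7(343) = 3, so n^(log_b(a)) = n^3.
f(n) = Theta(n^3), so Case 2 applies.
T(n) = Theta(n^3 log n).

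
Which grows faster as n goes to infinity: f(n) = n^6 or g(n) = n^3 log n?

f(n) = n^6 grows faster: n^6 / (n^3 log n) = n^3/log n -> infinity.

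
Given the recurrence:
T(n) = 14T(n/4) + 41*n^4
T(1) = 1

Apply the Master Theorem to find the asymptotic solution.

a=14, b=4, f(n)=41*n^4. log_4(14) = 1.904 < 4. Case 3: T(n) = O(n^4).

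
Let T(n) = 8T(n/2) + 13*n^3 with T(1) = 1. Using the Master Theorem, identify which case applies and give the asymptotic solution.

a=8, b=2, f(n)=13*n^3.
log_2(8) = 3, so n^(log_b(a)) = n^3.
f(n) = Theta(n^3), so Case 2 applies.
T(n) = Theta(n^3 log n).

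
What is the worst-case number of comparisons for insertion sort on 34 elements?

Insertion sort on reverse-sorted input: 1 + 2 + ... + (34-1) = 561 comparisons.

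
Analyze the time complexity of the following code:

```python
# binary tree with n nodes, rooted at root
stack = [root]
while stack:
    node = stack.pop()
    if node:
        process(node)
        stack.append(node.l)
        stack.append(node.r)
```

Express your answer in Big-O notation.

Time complexity: O(n).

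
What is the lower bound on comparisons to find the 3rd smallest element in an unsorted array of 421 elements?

Finding the 3rd smallest of 421 elements requires Omega(n) comparisons. Every element must participate in at least one comparison; otherwise it could be the 3rd smallest.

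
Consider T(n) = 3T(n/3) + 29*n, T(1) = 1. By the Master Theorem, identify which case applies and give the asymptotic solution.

a=3, b=3, f(n)=29*n.
log_3(3) = 1, so n^(log_b(a)) = n.
f(n) = Theta(n), so Case 2 applies.
T(n) = Theta(n log n).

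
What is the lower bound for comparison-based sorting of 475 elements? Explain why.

A comparison-based sorting algorithm corresponds to a decision tree. With 475! possible permutations, the tree has 475! leaves. The height is at least log_2(475!) = Omega(n log n) by Stirling's approximation.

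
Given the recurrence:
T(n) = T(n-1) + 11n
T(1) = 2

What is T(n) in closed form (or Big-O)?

Unrolling: T(n) = 2 + 11*(2 + 3 + ... + n) = 2 + 11*(n(n+1)/2 - 1) = O(n^2).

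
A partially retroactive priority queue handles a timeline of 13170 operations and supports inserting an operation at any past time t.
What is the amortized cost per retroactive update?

Partially retroactive priority queues (Demaine-Iacono-Langerman) allow updates at past times with queries only at the present. With a balanced BST over the m = 13170 timeline events tracking bridges, each retroactive insert or delete is O(log m) amortized.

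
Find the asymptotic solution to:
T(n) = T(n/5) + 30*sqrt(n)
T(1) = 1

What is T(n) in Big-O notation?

Each level contributes sqrt(n/5^k). Geometric series with ratio 1/sqrt(5) < 1 sums to O(sqrt(n)).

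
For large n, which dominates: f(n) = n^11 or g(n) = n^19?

g(n) = n^19 grows faster: n^19/n^11 = n^8 -> infinity.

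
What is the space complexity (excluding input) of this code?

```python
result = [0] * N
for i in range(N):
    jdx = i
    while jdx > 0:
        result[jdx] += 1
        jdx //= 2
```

Space complexity: O(n).
Auxiliary storage grows linearly with the input size n in the worst case.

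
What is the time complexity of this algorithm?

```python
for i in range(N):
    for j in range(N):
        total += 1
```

Time complexity: O(n^2).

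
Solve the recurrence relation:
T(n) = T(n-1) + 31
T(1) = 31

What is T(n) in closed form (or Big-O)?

Unrolling: T(n) = T(n-1) + 31 = T(n-2) + 2*31 = ... = T(1) + (n-1)*31 = 31 + (n-1)*31 = 31n.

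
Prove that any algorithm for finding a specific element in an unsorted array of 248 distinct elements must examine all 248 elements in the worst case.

Adversary argument: if the algorithm examines fewer than 248 elements, the adversary places the target in an unexamined position. The algorithm cannot distinguish 'not present' from 'in unexamined position'.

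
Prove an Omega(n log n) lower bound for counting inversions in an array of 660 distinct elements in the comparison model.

Decision-tree argument: at any leaf, the comparisons made (with transitivity) must totally order all 660 elements -- otherwise some pair (i,j) is unordered, and an adversary can present two inputs agreeing on every comparison made but with that pair flipped, changing the inversion count by 1, so the leaf's output is wrong on one of them. Hence the tree has >= 660! leaves and height >= log_2(660!) = Omega(n log n). Modified merge sort achieves O(n log n).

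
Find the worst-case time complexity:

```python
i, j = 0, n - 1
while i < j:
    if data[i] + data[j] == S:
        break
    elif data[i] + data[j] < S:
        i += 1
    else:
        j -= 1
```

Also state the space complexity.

Time complexity: O(n).
Space complexity: O(1).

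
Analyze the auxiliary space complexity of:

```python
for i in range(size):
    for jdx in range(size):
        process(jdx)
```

Space complexity: O(1).
Only a constant amount of auxiliary storage is used; nothing grows with n.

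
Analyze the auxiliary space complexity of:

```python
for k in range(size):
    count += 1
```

Space complexity: O(1).
Only a constant amount of auxiliary storage is used; nothing grows with n.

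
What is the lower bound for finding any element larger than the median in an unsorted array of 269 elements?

To find an element larger than the median of 269 elements, we must see Omega(n) elements. Without seeing enough elements, an adversary can make any unseen element the median.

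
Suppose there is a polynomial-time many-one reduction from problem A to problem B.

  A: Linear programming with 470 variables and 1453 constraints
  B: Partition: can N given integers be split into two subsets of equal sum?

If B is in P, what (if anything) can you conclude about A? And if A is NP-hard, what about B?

A poly-time reduction A <=_p B means any A-instance can be transformed to a B-instance in poly time.
If B is in P: compose the reduction with B's poly-time algorithm to solve A in poly time, so A is in P.
If A is NP-hard: every NP problem reduces to A, which reduces to B; composing reductions, every NP problem reduces to B, so B is NP-hard.
(Here in fact A is P and B is NP-complete.)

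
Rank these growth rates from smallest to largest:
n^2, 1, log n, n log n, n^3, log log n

Ordered by growth rate: 1 < log log n < log n < n log n < n^2 < n^3.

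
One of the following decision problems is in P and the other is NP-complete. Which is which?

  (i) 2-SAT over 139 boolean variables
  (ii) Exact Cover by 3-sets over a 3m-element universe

(i) is P: 2-SAT is solvable in linear time via implication-graph SCCs.
(ii) is NP-complete: one of Karp's 21 NP-complete problems.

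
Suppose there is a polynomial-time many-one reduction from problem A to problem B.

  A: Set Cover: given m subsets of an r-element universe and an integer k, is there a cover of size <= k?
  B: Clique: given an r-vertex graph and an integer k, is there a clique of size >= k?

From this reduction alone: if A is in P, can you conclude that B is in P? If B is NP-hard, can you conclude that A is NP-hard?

A poly-time reduction A <=_p B transfers tractability DOWN (B easy => A easy) and hardness UP (A hard => B hard), not the reverse.
From A in P, the reduction alone does NOT give B in P: any problem in P trivially reduces to SAT, yet SAT is not known to be in P.
From B NP-hard, the reduction alone does NOT give A NP-hard: again, easy problems reduce to hard ones.
(Here in fact A is NP-complete and B is NP-complete.)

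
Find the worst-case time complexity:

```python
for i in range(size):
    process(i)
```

Time complexity: O(n).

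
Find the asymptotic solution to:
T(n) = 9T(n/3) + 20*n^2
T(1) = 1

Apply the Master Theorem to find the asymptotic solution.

a=9, b=3, f(n)=20*n^2. log_3(9) = 2. Case 2: T(n) = O(n^2 log n).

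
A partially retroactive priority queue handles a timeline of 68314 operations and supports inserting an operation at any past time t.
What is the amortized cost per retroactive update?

Partially retroactive priority queues (Demaine-Iacono-Langerman) allow updates at past times with queries only at the present. With a balanced BST over the m = 68314 timeline events tracking bridges, each retroactive insert or delete is O(log m) amortized.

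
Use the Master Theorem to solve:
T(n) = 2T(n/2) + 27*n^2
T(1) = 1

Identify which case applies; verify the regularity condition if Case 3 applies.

a=2, b=2, f(n)=27*n^2.
log_2(2) = 1 < 2.
f(n) = Omega(n^(1+epsilon)) for some epsilon > 0, so Case 3 is the candidate.
Regularity: a*f(n/b) = 2*27*(n/2)^2 = (2/4)*27*n^2 <= c*f(n) with c = 2/4 < 1. Satisfied.
Case 3: T(n) = Theta(n^2).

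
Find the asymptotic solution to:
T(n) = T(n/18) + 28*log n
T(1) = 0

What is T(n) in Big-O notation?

Each of the log_18(n) levels adds O(log n). T(n) = O(log^2 n).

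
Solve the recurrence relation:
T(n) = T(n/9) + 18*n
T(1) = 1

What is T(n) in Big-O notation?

Geometric series: 18*n*(1 + 1/9 + 1/9^2 + ...) = O(n). T(n) = O(n).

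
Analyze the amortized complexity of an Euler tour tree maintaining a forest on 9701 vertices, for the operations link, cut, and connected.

An Euler tour tree stores each tree's Euler tour as a balanced BST keyed by tour position. On 9701 vertices: link concatenates two tours via O(1) splits/joins of size <= 2*9701 (O(log n)); cut splits the tour at the two occurrences of the edge (O(log n)); connected compares BST roots (O(log n) to find the root). All O(log n) amortized.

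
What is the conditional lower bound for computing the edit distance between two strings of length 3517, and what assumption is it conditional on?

Under SETH (the Strong Exponential Time Hypothesis), edit distance on length-3517 strings cannot be computed in O(n^(2-epsilon)) time for any epsilon > 0 (Backurs-Indyk). The reduction is from CNF-SAT via the orthogonal vectors problem.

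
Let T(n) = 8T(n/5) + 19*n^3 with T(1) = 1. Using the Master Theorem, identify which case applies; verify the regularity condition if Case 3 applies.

a=8, b=5, f(n)=19*n^3.
log_5(8) = 1.292 < 3.
f(n) = Omega(n^(1.292+epsilon)) for some epsilon > 0, so Case 3 is the candidate.
Regularity: a*f(n/b) = 8*19*(n/5)^3 = (8/125)*19*n^3 <= c*f(n) with c = 8/125 < 1. Satisfied.
Case 3: T(n) = Theta(n^3).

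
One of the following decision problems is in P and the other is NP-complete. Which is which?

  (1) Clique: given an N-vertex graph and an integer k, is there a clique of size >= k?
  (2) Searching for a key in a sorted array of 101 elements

(1) is NP-complete: complement of Independent Set / Vertex Cover (with k part of the input).
(2) is P: binary search runs in O(log n).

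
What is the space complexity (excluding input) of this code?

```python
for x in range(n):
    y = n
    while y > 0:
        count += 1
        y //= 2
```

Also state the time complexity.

Space complexity: O(1).
Only a constant amount of auxiliary storage is used; nothing grows with n.
Time complexity: O(n log n).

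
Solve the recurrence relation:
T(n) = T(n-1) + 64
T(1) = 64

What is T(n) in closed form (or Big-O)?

Unrolling: T(n) = T(n-1) + 64 = T(n-2) + 2*64 = ... = T(1) + (n-1)*64 = 64 + (n-1)*64 = 64n.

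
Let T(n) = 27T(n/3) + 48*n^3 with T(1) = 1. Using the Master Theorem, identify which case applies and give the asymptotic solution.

a=27, b=3, f(n)=48*n^3.
log_3(27) = 3, so n^(log_b(a)) = n^3.
f(n) = Theta(n^3), so Case 2 applies.
T(n) = Theta(n^3 log n).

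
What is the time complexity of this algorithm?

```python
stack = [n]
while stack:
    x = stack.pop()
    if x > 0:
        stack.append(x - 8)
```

Time complexity: O(n).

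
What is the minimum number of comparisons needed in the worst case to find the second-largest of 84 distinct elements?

Lower bound: finding the max needs 84-1 comparisons. By the adversary weight-doubling argument, the max must personally win >= ceil(log_2(84)) = 7 comparisons; the 2nd-largest is among those 7 losers, needing 7-1 more comparisons. Total >= 84-1 + 7-1 = 89. A balanced knockout tournament achieves this.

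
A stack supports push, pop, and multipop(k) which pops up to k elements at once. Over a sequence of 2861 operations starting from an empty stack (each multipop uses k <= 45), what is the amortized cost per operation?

Each element is pushed exactly once and popped at most once (whether by pop or as part of a multipop). So the total number of individual pops over the whole sequence is at most the number of pushes, which is at most 2861. Total work <= 2 * 2861, hence O(1) amortized per operation.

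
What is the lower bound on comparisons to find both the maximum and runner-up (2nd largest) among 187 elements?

Lower bound: finding the max needs 187-1 comparisons. By an adversary weight-doubling argument, the maximum element must personally win at least ceil(log_2(187)) = 8 comparisons in any correct algorithm. The 2nd largest is among those 8 direct losers, and distinguishing it requires 8-1 more comparisons. Total >= 187-1 + 8-1 = 193. A balanced tournament achieves this bound exactly.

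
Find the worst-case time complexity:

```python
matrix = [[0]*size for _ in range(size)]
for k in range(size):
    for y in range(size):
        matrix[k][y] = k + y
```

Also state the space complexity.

Time complexity: O(n^2).
Space complexity: O(n^2).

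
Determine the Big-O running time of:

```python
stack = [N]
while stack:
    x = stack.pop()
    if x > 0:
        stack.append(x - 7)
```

Time complexity: O(n).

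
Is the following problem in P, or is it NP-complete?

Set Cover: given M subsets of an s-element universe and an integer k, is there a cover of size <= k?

This problem is NP-complete: one of Karp's 21 NP-complete problems (with k part of the input).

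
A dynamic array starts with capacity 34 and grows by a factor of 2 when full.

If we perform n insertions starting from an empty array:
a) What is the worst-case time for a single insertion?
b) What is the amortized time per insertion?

(a) Worst-case single insertion: O(n) -- when the array is full at capacity c, the resize copies all c elements, and c can be Theta(n).
(b) Resizes happen at sizes 34, 68, 136, ... Total copy cost for n insertions: 34 + 68 + ... = O(n) (geometric series with ratio 1/2). Amortized cost per insertion: O(n)/n = O(1).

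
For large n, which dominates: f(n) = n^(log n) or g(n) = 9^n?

g(n) = 9^n grows faster: take logs: log(n^(log n)) = (log n)^2, log(9^n) = n log 9; n dominates (log n)^2.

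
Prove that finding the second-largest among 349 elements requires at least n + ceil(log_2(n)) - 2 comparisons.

Lower bound (adversary): identifying the maximum requires 349-1 comparisons (each eliminates one candidate). Assign weight 1 to each element; on each comparison the adversary lets the heavier side win and gives it the loser's weight. The max ends with weight 349, but each comparison it wins at most doubles its weight, so the max must win >= ceil(log_2(349)) = 9 comparisons. The second-largest is one of those 9 direct losers to the max, and identifying which one is largest needs >= 9-1 further comparisons. Total >= 349-1 + 9-1 = 356.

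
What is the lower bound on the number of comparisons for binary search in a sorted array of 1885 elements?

With 1885 possible positions, we need at least ceil(log_2(1885)) = 11 comparisons. Each comparison splits the remaining candidates by at most half.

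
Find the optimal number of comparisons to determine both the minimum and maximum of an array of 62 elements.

Naive approach: 122 comparisons (61 for max + 61 for min).
Optimal: Compare elements in pairs first (floor(n/2) = 31 comparisons), then find max among winners and min among losers (30 comparisons each).
Total: ceil(3n/2) - 2 = 91 comparisons. An adversary argument shows this is also a lower bound.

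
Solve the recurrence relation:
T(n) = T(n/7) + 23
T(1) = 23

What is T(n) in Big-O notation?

Each step divides n by 7 and adds 23. After log_7(n) steps, T(n) = O(log n).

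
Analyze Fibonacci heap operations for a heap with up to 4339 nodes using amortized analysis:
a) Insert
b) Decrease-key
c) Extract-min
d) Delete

Fibonacci heaps use lazy consolidation. Potential function Phi = t + 2m (t = number of trees, m = marked nodes).
- Insert: O(1) actual, Delta Phi = +1 (one new tree) => O(1) amortized.
- Decrease-key: with c cascading cuts, actual cost is O(c); Delta Phi <= c - 2(c-1) + 2 = 4 - c (c new trees; >= c-1 marks cleared; <= 1 new mark). Amortized O(c) + (4 - c) = O(1).
- Extract-min: O(D(n) + t) actual; consolidation drops t to <= D(n)+1, so Delta Phi pays for the t term. D(n) = O(log n) for n = 4339 => O(log n) amortized.
- Delete: decrease-key to -inf then extract-min = O(log n).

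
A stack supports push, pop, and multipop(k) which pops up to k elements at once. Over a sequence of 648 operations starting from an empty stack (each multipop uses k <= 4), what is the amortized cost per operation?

Each element is pushed exactly once and popped at most once (whether by pop or as part of a multipop). So the total number of individual pops over the whole sequence is at most the number of pushes, which is at most 648. Total work <= 2 * 648, hence O(1) amortized per operation.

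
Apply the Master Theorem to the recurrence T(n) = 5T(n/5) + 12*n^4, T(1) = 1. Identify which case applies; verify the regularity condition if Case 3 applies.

a=5, b=5, f(n)=12*n^4.
log_5(5) = 1 < 4.
f(n) = Omega(n^(1+epsilon)) for some epsilon > 0, so Case 3 is the candidate.
Regularity: a*f(n/b) = 5*12*(n/5)^4 = (5/625)*12*n^4 <= c*f(n) with c = 5/625 < 1. Satisfied.
Case 3: T(n) = Theta(n^4).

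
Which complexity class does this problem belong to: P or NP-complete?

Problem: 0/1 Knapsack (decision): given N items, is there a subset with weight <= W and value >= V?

This problem is NP-complete: reduces from Subset Sum.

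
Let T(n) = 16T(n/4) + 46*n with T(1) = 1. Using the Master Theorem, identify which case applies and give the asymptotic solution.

a=16, b=4, f(n)=46*n.
log_4(16) = 2 > 1.
Since f(n) = O(n^1) is polynomially smaller than n^2, Case 1 applies.
T(n) = Theta(n^2).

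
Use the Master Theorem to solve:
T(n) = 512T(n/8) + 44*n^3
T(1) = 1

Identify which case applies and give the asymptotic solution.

a=512, b=8, f(n)=44*n^3.
log_8(512) = 3, so n^(log_b(a)) = n^3.
f(n) = Theta(n^3), so Case 2 applies.
T(n) = Theta(n^3 log n).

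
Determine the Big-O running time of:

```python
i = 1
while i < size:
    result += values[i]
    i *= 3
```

Time complexity: O(log n).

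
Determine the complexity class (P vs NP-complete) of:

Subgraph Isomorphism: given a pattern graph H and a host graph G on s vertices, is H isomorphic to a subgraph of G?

This problem is NP-complete: generalizes Clique and Hamiltonian Path (pattern size is part of the input).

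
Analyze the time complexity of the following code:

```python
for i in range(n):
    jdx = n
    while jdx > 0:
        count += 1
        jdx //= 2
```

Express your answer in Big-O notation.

Time complexity: O(n log n).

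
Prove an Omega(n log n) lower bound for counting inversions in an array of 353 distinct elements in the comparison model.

Decision-tree argument: at any leaf, the comparisons made (with transitivity) must totally order all 353 elements -- otherwise some pair (i,j) is unordered, and an adversary can present two inputs agreeing on every comparison made but with that pair flipped, changing the inversion count by 1, so the leaf's output is wrong on one of them. Hence the tree has >= 353! leaves and height >= log_2(353!) = Omega(n log n). Modified merge sort achieves O(n log n).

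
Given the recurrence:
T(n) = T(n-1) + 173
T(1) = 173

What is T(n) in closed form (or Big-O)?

Unrolling: T(n) = T(n-1) + 173 = T(n-2) + 2*173 = ... = T(1) + (n-1)*173 = 173 + (n-1)*173 = 173n.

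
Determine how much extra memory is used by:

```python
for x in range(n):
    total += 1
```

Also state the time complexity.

Space complexity: O(1).
Only a constant amount of auxiliary storage is used; nothing grows with n.
Time complexity: O(n).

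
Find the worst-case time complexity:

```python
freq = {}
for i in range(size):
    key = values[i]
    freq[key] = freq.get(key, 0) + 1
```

Time complexity: O(n).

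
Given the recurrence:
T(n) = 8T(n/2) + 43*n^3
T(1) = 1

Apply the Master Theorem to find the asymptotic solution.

a=8, b=2, f(n)=43*n^3. log_2(8) = 3. Case 2: T(n) = O(n^3 log n).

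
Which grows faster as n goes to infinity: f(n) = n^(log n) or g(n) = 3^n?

g(n) = 3^n grows faster: take logs: log(n^(log n)) = (log n)^2, log(3^n) = n log 3; n dominates (log n)^2.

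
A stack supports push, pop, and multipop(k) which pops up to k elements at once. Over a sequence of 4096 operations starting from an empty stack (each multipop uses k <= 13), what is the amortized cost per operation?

Each element is pushed exactly once and popped at most once (whether by pop or as part of a multipop). So the total number of individual pops over the whole sequence is at most the number of pushes, which is at most 4096. Total work <= 2 * 4096, hence O(1) amortized per operation.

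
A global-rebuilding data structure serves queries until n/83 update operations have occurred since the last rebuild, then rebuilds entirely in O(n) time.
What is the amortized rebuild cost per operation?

The O(n) rebuild is triggered by n/83 operations, so each contributes O(n)/(n/83) = O(83) = O(1) to the rebuild cost.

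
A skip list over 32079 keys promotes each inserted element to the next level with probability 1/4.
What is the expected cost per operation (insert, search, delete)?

Expected number of levels is O(log_4(32079)) = O(log n). A search visits O(1) expected nodes per level over O(log n) levels. Insert/delete are a search plus O(1) pointer updates per level. Expected O(log n) per operation.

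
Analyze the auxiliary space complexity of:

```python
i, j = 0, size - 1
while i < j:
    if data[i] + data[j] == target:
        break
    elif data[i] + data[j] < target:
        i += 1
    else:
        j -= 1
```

Space complexity: O(1).
Only a constant amount of auxiliary storage is used; nothing grows with n.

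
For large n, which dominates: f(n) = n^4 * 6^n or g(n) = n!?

g(n) = n! grows faster: by Stirling n! ~ (n/e)^n sqrt(2*pi*n); (n/e)^n eventually dominates n^4 * 6^n.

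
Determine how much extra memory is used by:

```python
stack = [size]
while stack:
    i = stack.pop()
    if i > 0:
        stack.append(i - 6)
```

Space complexity: O(1).
Only a constant amount of auxiliary storage is used; nothing grows with n.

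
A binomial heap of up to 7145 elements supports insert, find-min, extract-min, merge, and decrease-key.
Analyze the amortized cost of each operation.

A binomial heap with n <= 7145 elements has at most floor(log_2 7145) + 1 = 13 trees. Using potential Phi = number of trees: Insert adds one tree, but cascading merges reduce count -- amortized O(1). Find-min reads the cached minimum pointer: O(1). Extract-min creates O(log n) new trees: O(log n). Merge combines tree lists: O(log n). Decrease-key sifts the element up its tree of height <= log n: O(log n).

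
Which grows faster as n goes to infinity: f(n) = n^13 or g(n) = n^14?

g(n) = n^14 grows faster: n^14/n^13 = n^1 -> infinity.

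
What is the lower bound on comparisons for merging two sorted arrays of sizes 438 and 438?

Adversary argument: with sizes 438 and 438 (differing by at most 1), interleave the two arrays so that every consecutive pair in the output comes from different inputs. Then each of the 875 adjacent output pairs must be directly compared, or the algorithm cannot determine their relative order. So 875 comparisons are necessary; standard merge achieves this.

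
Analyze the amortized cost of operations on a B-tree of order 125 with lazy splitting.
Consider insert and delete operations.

In a B-tree of order 125, a node splits when it has 125 keys. With lazy splitting, we use potential Phi = number of full nodes + number of near-empty nodes. Each split costs O(1) but reduces potential. Between splits, at least 62 insertions must occur in that node. Amortized structural cost is O(1) per operation, plus O(log_125 n) traversal.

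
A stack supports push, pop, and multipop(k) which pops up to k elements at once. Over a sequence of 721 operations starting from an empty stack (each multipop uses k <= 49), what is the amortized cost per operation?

Each element is pushed exactly once and popped at most once (whether by pop or as part of a multipop). So the total number of individual pops over the whole sequence is at most the number of pushes, which is at most 721. Total work <= 2 * 721, hence O(1) amortized per operation.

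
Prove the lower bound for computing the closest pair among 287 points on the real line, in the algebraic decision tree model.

Reduction from element distinctness: given 287 reals, the closest-pair distance is 0 iff two are equal. Element distinctness has an Omega(n log n) lower bound in the algebraic decision tree model (Ben-Or). Therefore closest pair on a line also requires Omega(n log n). Sorting then a linear scan achieves this.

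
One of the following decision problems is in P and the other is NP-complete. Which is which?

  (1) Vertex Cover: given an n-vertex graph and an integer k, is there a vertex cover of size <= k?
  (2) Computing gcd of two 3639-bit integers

(1) is NP-complete: one of Karp's 21 NP-complete problems (with k part of the input; for any fixed constant k it is in P).
(2) is P: the Euclidean algorithm runs in polynomial time in the bit-length.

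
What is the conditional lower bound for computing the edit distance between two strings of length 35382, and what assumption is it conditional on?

Under SETH (the Strong Exponential Time Hypothesis), edit distance on length-35382 strings cannot be computed in O(n^(2-epsilon)) time for any epsilon > 0 (Backurs-Indyk). The reduction is from CNF-SAT via the orthogonal vectors problem.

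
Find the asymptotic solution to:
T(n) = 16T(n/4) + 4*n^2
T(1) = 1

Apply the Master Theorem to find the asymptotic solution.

a=16, b=4, f(n)=4*n^2. log_4(16) = 2. Case 2: T(n) = O(n^2 log n).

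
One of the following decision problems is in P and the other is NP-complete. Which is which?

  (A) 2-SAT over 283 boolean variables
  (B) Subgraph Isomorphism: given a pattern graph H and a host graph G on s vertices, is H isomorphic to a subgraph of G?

(A) is P: 2-SAT is solvable in linear time via implication-graph SCCs.
(B) is NP-complete: generalizes Clique and Hamiltonian Path (pattern size is part of the input).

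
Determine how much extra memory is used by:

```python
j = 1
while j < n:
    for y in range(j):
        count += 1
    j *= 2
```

Space complexity: O(1).
Only a constant amount of auxiliary storage is used; nothing grows with n.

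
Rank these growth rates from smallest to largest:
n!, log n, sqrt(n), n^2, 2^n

Ordered by growth rate: log n < sqrt(n) < n^2 < 2^n < n!.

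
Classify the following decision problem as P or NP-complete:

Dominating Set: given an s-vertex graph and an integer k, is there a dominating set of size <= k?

This problem is NP-complete: reduces from Set Cover (with k part of the input).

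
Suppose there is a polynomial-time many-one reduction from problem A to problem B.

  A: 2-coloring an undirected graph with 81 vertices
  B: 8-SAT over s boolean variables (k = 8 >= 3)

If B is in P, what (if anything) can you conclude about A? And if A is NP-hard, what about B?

A poly-time reduction A <=_p B means any A-instance can be transformed to a B-instance in poly time.
If B is in P: compose the reduction with B's poly-time algorithm to solve A in poly time, so A is in P.
If A is NP-hard: every NP problem reduces to A, which reduces to B; composing reductions, every NP problem reduces to B, so B is NP-hard.
(Here in fact A is P and B is NP-complete.)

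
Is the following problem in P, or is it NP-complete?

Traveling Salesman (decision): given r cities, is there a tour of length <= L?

This problem is NP-complete: reduces from Hamiltonian Cycle.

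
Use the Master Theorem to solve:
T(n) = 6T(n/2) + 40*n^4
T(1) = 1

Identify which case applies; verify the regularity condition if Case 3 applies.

a=6, b=2, f(n)=40*n^4.
log_2(6) = 2.585 < 4.
f(n) = Omega(n^(2.585+epsilon)) for some epsilon > 0, so Case 3 is the candidate.
Regularity: a*f(n/b) = 6*40*(n/2)^4 = (6/16)*40*n^4 <= c*f(n) with c = 6/16 < 1. Satisfied.
Case 3: T(n) = Theta(n^4).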